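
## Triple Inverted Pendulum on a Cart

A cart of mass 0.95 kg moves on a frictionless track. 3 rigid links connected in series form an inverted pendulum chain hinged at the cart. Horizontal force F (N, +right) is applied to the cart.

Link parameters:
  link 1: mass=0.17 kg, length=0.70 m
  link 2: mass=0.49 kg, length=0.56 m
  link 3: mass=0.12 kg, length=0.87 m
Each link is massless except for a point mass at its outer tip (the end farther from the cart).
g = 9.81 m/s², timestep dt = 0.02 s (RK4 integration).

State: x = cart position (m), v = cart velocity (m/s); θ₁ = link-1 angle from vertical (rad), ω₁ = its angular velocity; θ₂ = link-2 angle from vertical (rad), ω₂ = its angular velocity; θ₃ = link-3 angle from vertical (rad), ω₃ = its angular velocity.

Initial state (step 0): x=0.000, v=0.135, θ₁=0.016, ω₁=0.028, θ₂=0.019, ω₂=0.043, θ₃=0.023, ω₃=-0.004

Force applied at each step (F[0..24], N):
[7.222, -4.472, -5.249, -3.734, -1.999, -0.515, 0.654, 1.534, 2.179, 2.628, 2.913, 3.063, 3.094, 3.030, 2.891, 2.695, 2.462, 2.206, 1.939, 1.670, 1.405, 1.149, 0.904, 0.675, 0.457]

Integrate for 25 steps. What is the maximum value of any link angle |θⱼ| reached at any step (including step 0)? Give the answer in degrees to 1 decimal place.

apply F[0]=+7.222 → step 1: x=0.004, v=0.285, θ₁=0.014, ω₁=-0.185, θ₂=0.020, ω₂=0.049, θ₃=0.023, ω₃=-0.003
apply F[1]=-4.472 → step 2: x=0.009, v=0.188, θ₁=0.012, ω₁=-0.051, θ₂=0.021, ω₂=0.061, θ₃=0.023, ω₃=-0.002
apply F[2]=-5.249 → step 3: x=0.012, v=0.076, θ₁=0.013, ω₁=0.103, θ₂=0.022, ω₂=0.076, θ₃=0.023, ω₃=-0.002
apply F[3]=-3.734 → step 4: x=0.012, v=-0.005, θ₁=0.016, ω₁=0.213, θ₂=0.024, ω₂=0.090, θ₃=0.023, ω₃=-0.002
apply F[4]=-1.999 → step 5: x=0.012, v=-0.050, θ₁=0.021, ω₁=0.276, θ₂=0.026, ω₂=0.102, θ₃=0.023, ω₃=-0.003
apply F[5]=-0.515 → step 6: x=0.011, v=-0.065, θ₁=0.026, ω₁=0.300, θ₂=0.028, ω₂=0.108, θ₃=0.023, ω₃=-0.004
apply F[6]=+0.654 → step 7: x=0.009, v=-0.055, θ₁=0.032, ω₁=0.295, θ₂=0.030, ω₂=0.108, θ₃=0.023, ω₃=-0.006
apply F[7]=+1.534 → step 8: x=0.009, v=-0.029, θ₁=0.038, ω₁=0.271, θ₂=0.032, ω₂=0.102, θ₃=0.022, ω₃=-0.008
apply F[8]=+2.179 → step 9: x=0.008, v=0.010, θ₁=0.043, ω₁=0.233, θ₂=0.034, ω₂=0.092, θ₃=0.022, ω₃=-0.011
apply F[9]=+2.628 → step 10: x=0.009, v=0.058, θ₁=0.047, ω₁=0.188, θ₂=0.036, ω₂=0.076, θ₃=0.022, ω₃=-0.015
apply F[10]=+2.913 → step 11: x=0.011, v=0.112, θ₁=0.050, ω₁=0.138, θ₂=0.037, ω₂=0.058, θ₃=0.022, ω₃=-0.019
apply F[11]=+3.063 → step 12: x=0.014, v=0.168, θ₁=0.053, ω₁=0.086, θ₂=0.038, ω₂=0.037, θ₃=0.021, ω₃=-0.024
apply F[12]=+3.094 → step 13: x=0.017, v=0.224, θ₁=0.054, ω₁=0.036, θ₂=0.039, ω₂=0.014, θ₃=0.021, ω₃=-0.029
apply F[13]=+3.030 → step 14: x=0.023, v=0.279, θ₁=0.054, ω₁=-0.012, θ₂=0.039, ω₂=-0.009, θ₃=0.020, ω₃=-0.034
apply F[14]=+2.891 → step 15: x=0.029, v=0.331, θ₁=0.053, ω₁=-0.056, θ₂=0.038, ω₂=-0.032, θ₃=0.019, ω₃=-0.039
apply F[15]=+2.695 → step 16: x=0.036, v=0.380, θ₁=0.052, ω₁=-0.095, θ₂=0.038, ω₂=-0.054, θ₃=0.019, ω₃=-0.045
apply F[16]=+2.462 → step 17: x=0.044, v=0.423, θ₁=0.050, ω₁=-0.129, θ₂=0.036, ω₂=-0.075, θ₃=0.018, ω₃=-0.050
apply F[17]=+2.206 → step 18: x=0.053, v=0.462, θ₁=0.047, ω₁=-0.157, θ₂=0.035, ω₂=-0.094, θ₃=0.017, ω₃=-0.055
apply F[18]=+1.939 → step 19: x=0.062, v=0.495, θ₁=0.043, ω₁=-0.181, θ₂=0.032, ω₂=-0.112, θ₃=0.015, ω₃=-0.060
apply F[19]=+1.670 → step 20: x=0.072, v=0.524, θ₁=0.040, ω₁=-0.199, θ₂=0.030, ω₂=-0.127, θ₃=0.014, ω₃=-0.065
apply F[20]=+1.405 → step 21: x=0.083, v=0.547, θ₁=0.036, ω₁=-0.213, θ₂=0.027, ω₂=-0.140, θ₃=0.013, ω₃=-0.069
apply F[21]=+1.149 → step 22: x=0.094, v=0.566, θ₁=0.031, ω₁=-0.223, θ₂=0.025, ω₂=-0.151, θ₃=0.011, ω₃=-0.073
apply F[22]=+0.904 → step 23: x=0.106, v=0.580, θ₁=0.027, ω₁=-0.230, θ₂=0.021, ω₂=-0.159, θ₃=0.010, ω₃=-0.077
apply F[23]=+0.675 → step 24: x=0.117, v=0.591, θ₁=0.022, ω₁=-0.233, θ₂=0.018, ω₂=-0.165, θ₃=0.008, ω₃=-0.080
apply F[24]=+0.457 → step 25: x=0.129, v=0.597, θ₁=0.017, ω₁=-0.233, θ₂=0.015, ω₂=-0.170, θ₃=0.007, ω₃=-0.082
Max |angle| over trajectory = 0.054 rad = 3.1°.

Answer: 3.1°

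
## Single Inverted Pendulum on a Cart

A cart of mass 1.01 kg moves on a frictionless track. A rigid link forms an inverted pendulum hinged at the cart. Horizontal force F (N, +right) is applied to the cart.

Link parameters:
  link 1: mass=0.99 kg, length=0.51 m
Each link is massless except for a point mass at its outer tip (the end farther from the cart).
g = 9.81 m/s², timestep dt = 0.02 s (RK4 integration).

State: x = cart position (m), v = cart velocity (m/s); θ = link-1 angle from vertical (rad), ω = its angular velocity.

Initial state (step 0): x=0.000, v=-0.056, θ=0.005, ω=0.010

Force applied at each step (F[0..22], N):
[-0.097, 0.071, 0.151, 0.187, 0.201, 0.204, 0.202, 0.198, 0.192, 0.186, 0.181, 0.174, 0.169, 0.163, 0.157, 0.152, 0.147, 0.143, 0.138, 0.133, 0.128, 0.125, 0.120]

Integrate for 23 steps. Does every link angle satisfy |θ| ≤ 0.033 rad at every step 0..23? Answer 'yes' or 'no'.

Answer: yes

Derivation:
apply F[0]=-0.097 → step 1: x=-0.001, v=-0.059, θ=0.005, ω=0.018
apply F[1]=+0.071 → step 2: x=-0.002, v=-0.059, θ=0.006, ω=0.019
apply F[2]=+0.151 → step 3: x=-0.003, v=-0.057, θ=0.006, ω=0.018
apply F[3]=+0.187 → step 4: x=-0.005, v=-0.054, θ=0.006, ω=0.015
apply F[4]=+0.201 → step 5: x=-0.006, v=-0.051, θ=0.007, ω=0.012
apply F[5]=+0.204 → step 6: x=-0.007, v=-0.049, θ=0.007, ω=0.009
apply F[6]=+0.202 → step 7: x=-0.008, v=-0.046, θ=0.007, ω=0.007
apply F[7]=+0.198 → step 8: x=-0.008, v=-0.043, θ=0.007, ω=0.005
apply F[8]=+0.192 → step 9: x=-0.009, v=-0.041, θ=0.007, ω=0.003
apply F[9]=+0.186 → step 10: x=-0.010, v=-0.039, θ=0.007, ω=0.001
apply F[10]=+0.181 → step 11: x=-0.011, v=-0.037, θ=0.007, ω=-0.001
apply F[11]=+0.174 → step 12: x=-0.012, v=-0.034, θ=0.007, ω=-0.002
apply F[12]=+0.169 → step 13: x=-0.012, v=-0.032, θ=0.007, ω=-0.003
apply F[13]=+0.163 → step 14: x=-0.013, v=-0.031, θ=0.007, ω=-0.004
apply F[14]=+0.157 → step 15: x=-0.013, v=-0.029, θ=0.007, ω=-0.005
apply F[15]=+0.152 → step 16: x=-0.014, v=-0.027, θ=0.007, ω=-0.005
apply F[16]=+0.147 → step 17: x=-0.015, v=-0.026, θ=0.007, ω=-0.006
apply F[17]=+0.143 → step 18: x=-0.015, v=-0.024, θ=0.007, ω=-0.006
apply F[18]=+0.138 → step 19: x=-0.016, v=-0.023, θ=0.006, ω=-0.007
apply F[19]=+0.133 → step 20: x=-0.016, v=-0.021, θ=0.006, ω=-0.007
apply F[20]=+0.128 → step 21: x=-0.016, v=-0.020, θ=0.006, ω=-0.007
apply F[21]=+0.125 → step 22: x=-0.017, v=-0.019, θ=0.006, ω=-0.007
apply F[22]=+0.120 → step 23: x=-0.017, v=-0.017, θ=0.006, ω=-0.008
Max |angle| over trajectory = 0.007 rad; bound = 0.033 → within bound.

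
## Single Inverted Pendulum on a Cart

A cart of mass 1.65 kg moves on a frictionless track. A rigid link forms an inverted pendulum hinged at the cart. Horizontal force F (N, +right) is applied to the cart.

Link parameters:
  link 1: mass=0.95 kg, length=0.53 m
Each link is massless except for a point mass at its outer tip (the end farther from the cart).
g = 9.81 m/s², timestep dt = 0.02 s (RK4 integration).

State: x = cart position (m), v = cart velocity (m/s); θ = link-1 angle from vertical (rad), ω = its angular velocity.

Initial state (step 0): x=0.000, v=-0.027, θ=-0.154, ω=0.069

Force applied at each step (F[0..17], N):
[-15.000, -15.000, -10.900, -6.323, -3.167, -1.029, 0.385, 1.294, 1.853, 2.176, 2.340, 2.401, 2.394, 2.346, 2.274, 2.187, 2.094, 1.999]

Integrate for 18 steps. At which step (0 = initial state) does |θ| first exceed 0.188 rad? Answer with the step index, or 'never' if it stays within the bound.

Answer: never

Derivation:
apply F[0]=-15.000 → step 1: x=-0.002, v=-0.190, θ=-0.150, ω=0.316
apply F[1]=-15.000 → step 2: x=-0.008, v=-0.353, θ=-0.141, ω=0.568
apply F[2]=-10.900 → step 3: x=-0.016, v=-0.470, θ=-0.128, ω=0.735
apply F[3]=-6.323 → step 4: x=-0.026, v=-0.533, θ=-0.113, ω=0.809
apply F[4]=-3.167 → step 5: x=-0.037, v=-0.560, θ=-0.097, ω=0.821
apply F[5]=-1.029 → step 6: x=-0.048, v=-0.562, θ=-0.080, ω=0.793
apply F[6]=+0.385 → step 7: x=-0.059, v=-0.550, θ=-0.065, ω=0.743
apply F[7]=+1.294 → step 8: x=-0.070, v=-0.528, θ=-0.051, ω=0.680
apply F[8]=+1.853 → step 9: x=-0.080, v=-0.501, θ=-0.038, ω=0.612
apply F[9]=+2.176 → step 10: x=-0.090, v=-0.471, θ=-0.026, ω=0.544
apply F[10]=+2.340 → step 11: x=-0.099, v=-0.440, θ=-0.016, ω=0.478
apply F[11]=+2.401 → step 12: x=-0.107, v=-0.410, θ=-0.007, ω=0.416
apply F[12]=+2.394 → step 13: x=-0.115, v=-0.380, θ=0.000, ω=0.359
apply F[13]=+2.346 → step 14: x=-0.123, v=-0.352, θ=0.007, ω=0.308
apply F[14]=+2.274 → step 15: x=-0.129, v=-0.326, θ=0.013, ω=0.262
apply F[15]=+2.187 → step 16: x=-0.136, v=-0.301, θ=0.018, ω=0.221
apply F[16]=+2.094 → step 17: x=-0.142, v=-0.278, θ=0.022, ω=0.184
apply F[17]=+1.999 → step 18: x=-0.147, v=-0.256, θ=0.025, ω=0.152
max |θ| = 0.154 ≤ 0.188 over all 19 states.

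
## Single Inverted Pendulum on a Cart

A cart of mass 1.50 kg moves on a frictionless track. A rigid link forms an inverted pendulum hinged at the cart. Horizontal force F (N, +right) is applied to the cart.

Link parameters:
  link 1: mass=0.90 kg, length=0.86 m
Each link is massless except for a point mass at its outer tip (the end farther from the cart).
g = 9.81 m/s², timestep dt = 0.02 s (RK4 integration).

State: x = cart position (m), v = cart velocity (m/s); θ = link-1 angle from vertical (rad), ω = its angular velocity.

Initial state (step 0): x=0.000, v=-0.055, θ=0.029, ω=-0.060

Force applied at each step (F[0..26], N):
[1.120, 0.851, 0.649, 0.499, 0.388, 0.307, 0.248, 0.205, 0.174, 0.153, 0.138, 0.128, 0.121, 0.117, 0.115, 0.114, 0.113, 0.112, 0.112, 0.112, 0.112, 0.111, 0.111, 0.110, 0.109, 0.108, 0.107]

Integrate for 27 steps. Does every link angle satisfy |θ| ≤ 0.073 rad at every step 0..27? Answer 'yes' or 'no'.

Answer: yes

Derivation:
apply F[0]=+1.120 → step 1: x=-0.001, v=-0.043, θ=0.028, ω=-0.067
apply F[1]=+0.851 → step 2: x=-0.002, v=-0.035, θ=0.026, ω=-0.070
apply F[2]=+0.649 → step 3: x=-0.002, v=-0.030, θ=0.025, ω=-0.071
apply F[3]=+0.499 → step 4: x=-0.003, v=-0.026, θ=0.024, ω=-0.070
apply F[4]=+0.388 → step 5: x=-0.003, v=-0.023, θ=0.022, ω=-0.068
apply F[5]=+0.307 → step 6: x=-0.004, v=-0.022, θ=0.021, ω=-0.064
apply F[6]=+0.248 → step 7: x=-0.004, v=-0.021, θ=0.020, ω=-0.061
apply F[7]=+0.205 → step 8: x=-0.005, v=-0.020, θ=0.018, ω=-0.057
apply F[8]=+0.174 → step 9: x=-0.005, v=-0.020, θ=0.017, ω=-0.053
apply F[9]=+0.153 → step 10: x=-0.006, v=-0.020, θ=0.016, ω=-0.050
apply F[10]=+0.138 → step 11: x=-0.006, v=-0.020, θ=0.015, ω=-0.046
apply F[11]=+0.128 → step 12: x=-0.006, v=-0.020, θ=0.014, ω=-0.043
apply F[12]=+0.121 → step 13: x=-0.007, v=-0.020, θ=0.014, ω=-0.039
apply F[13]=+0.117 → step 14: x=-0.007, v=-0.020, θ=0.013, ω=-0.036
apply F[14]=+0.115 → step 15: x=-0.008, v=-0.020, θ=0.012, ω=-0.034
apply F[15]=+0.114 → step 16: x=-0.008, v=-0.020, θ=0.012, ω=-0.031
apply F[16]=+0.113 → step 17: x=-0.008, v=-0.020, θ=0.011, ω=-0.029
apply F[17]=+0.112 → step 18: x=-0.009, v=-0.020, θ=0.010, ω=-0.026
apply F[18]=+0.112 → step 19: x=-0.009, v=-0.019, θ=0.010, ω=-0.025
apply F[19]=+0.112 → step 20: x=-0.010, v=-0.019, θ=0.009, ω=-0.023
apply F[20]=+0.112 → step 21: x=-0.010, v=-0.018, θ=0.009, ω=-0.021
apply F[21]=+0.111 → step 22: x=-0.010, v=-0.018, θ=0.009, ω=-0.020
apply F[22]=+0.111 → step 23: x=-0.011, v=-0.018, θ=0.008, ω=-0.018
apply F[23]=+0.110 → step 24: x=-0.011, v=-0.017, θ=0.008, ω=-0.017
apply F[24]=+0.109 → step 25: x=-0.011, v=-0.016, θ=0.007, ω=-0.016
apply F[25]=+0.108 → step 26: x=-0.012, v=-0.016, θ=0.007, ω=-0.015
apply F[26]=+0.107 → step 27: x=-0.012, v=-0.015, θ=0.007, ω=-0.014
Max |angle| over trajectory = 0.029 rad; bound = 0.073 → within bound.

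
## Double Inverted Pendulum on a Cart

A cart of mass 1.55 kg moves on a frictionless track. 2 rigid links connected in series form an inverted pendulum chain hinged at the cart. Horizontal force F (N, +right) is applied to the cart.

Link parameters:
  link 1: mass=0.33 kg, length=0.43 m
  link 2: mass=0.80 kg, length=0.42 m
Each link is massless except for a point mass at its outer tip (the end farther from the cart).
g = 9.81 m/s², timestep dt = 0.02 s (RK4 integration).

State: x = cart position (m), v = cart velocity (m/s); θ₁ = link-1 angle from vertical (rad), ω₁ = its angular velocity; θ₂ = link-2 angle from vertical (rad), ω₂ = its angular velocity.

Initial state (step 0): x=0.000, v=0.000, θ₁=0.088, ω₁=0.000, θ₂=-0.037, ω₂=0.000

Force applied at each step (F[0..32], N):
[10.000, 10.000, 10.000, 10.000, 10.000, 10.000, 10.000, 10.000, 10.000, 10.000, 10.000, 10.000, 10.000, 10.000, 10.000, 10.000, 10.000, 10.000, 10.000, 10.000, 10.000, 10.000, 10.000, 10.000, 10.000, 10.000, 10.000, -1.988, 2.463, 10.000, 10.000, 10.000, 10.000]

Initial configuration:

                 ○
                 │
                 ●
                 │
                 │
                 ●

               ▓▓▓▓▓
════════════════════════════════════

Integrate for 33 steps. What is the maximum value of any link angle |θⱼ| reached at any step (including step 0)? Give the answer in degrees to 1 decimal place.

apply F[0]=+10.000 → step 1: x=0.001, v=0.116, θ₁=0.087, ω₁=-0.091, θ₂=-0.039, ω₂=-0.202
apply F[1]=+10.000 → step 2: x=0.005, v=0.233, θ₁=0.084, ω₁=-0.182, θ₂=-0.045, ω₂=-0.406
apply F[2]=+10.000 → step 3: x=0.010, v=0.350, θ₁=0.080, ω₁=-0.274, θ₂=-0.055, ω₂=-0.616
apply F[3]=+10.000 → step 4: x=0.019, v=0.469, θ₁=0.073, ω₁=-0.366, θ₂=-0.070, ω₂=-0.832
apply F[4]=+10.000 → step 5: x=0.029, v=0.588, θ₁=0.065, ω₁=-0.459, θ₂=-0.089, ω₂=-1.058
apply F[5]=+10.000 → step 6: x=0.042, v=0.709, θ₁=0.055, ω₁=-0.555, θ₂=-0.112, ω₂=-1.294
apply F[6]=+10.000 → step 7: x=0.058, v=0.832, θ₁=0.043, ω₁=-0.654, θ₂=-0.140, ω₂=-1.541
apply F[7]=+10.000 → step 8: x=0.076, v=0.957, θ₁=0.029, ω₁=-0.760, θ₂=-0.174, ω₂=-1.799
apply F[8]=+10.000 → step 9: x=0.096, v=1.084, θ₁=0.012, ω₁=-0.875, θ₂=-0.212, ω₂=-2.066
apply F[9]=+10.000 → step 10: x=0.119, v=1.212, θ₁=-0.006, ω₁=-1.006, θ₂=-0.257, ω₂=-2.338
apply F[10]=+10.000 → step 11: x=0.144, v=1.343, θ₁=-0.028, ω₁=-1.159, θ₂=-0.306, ω₂=-2.609
apply F[11]=+10.000 → step 12: x=0.173, v=1.475, θ₁=-0.053, ω₁=-1.340, θ₂=-0.361, ω₂=-2.872
apply F[12]=+10.000 → step 13: x=0.203, v=1.609, θ₁=-0.082, ω₁=-1.559, θ₂=-0.421, ω₂=-3.118
apply F[13]=+10.000 → step 14: x=0.237, v=1.743, θ₁=-0.116, ω₁=-1.824, θ₂=-0.485, ω₂=-3.335
apply F[14]=+10.000 → step 15: x=0.273, v=1.878, θ₁=-0.155, ω₁=-2.143, θ₂=-0.554, ω₂=-3.512
apply F[15]=+10.000 → step 16: x=0.312, v=2.012, θ₁=-0.202, ω₁=-2.523, θ₂=-0.625, ω₂=-3.637
apply F[16]=+10.000 → step 17: x=0.354, v=2.143, θ₁=-0.256, ω₁=-2.967, θ₂=-0.699, ω₂=-3.694
apply F[17]=+10.000 → step 18: x=0.398, v=2.271, θ₁=-0.321, ω₁=-3.478, θ₂=-0.773, ω₂=-3.669
apply F[18]=+10.000 → step 19: x=0.444, v=2.391, θ₁=-0.396, ω₁=-4.054, θ₂=-0.845, ω₂=-3.547
apply F[19]=+10.000 → step 20: x=0.493, v=2.499, θ₁=-0.483, ω₁=-4.690, θ₂=-0.914, ω₂=-3.315
apply F[20]=+10.000 → step 21: x=0.544, v=2.589, θ₁=-0.584, ω₁=-5.377, θ₂=-0.977, ω₂=-2.966
apply F[21]=+10.000 → step 22: x=0.597, v=2.649, θ₁=-0.699, ω₁=-6.093, θ₂=-1.032, ω₂=-2.515
apply F[22]=+10.000 → step 23: x=0.650, v=2.670, θ₁=-0.828, ω₁=-6.797, θ₂=-1.077, ω₂=-2.010
apply F[23]=+10.000 → step 24: x=0.703, v=2.638, θ₁=-0.970, ω₁=-7.420, θ₂=-1.113, ω₂=-1.564
apply F[24]=+10.000 → step 25: x=0.755, v=2.553, θ₁=-1.123, ω₁=-7.871, θ₂=-1.141, ω₂=-1.344
apply F[25]=+10.000 → step 26: x=0.805, v=2.429, θ₁=-1.283, ω₁=-8.090, θ₂=-1.169, ω₂=-1.491
apply F[26]=+10.000 → step 27: x=0.852, v=2.290, θ₁=-1.445, ω₁=-8.092, θ₂=-1.204, ω₂=-2.037
apply F[27]=-1.988 → step 28: x=0.896, v=2.055, θ₁=-1.607, ω₁=-8.042, θ₂=-1.251, ω₂=-2.730
apply F[28]=+2.463 → step 29: x=0.935, v=1.861, θ₁=-1.766, ω₁=-7.852, θ₂=-1.315, ω₂=-3.735
apply F[29]=+10.000 → step 30: x=0.971, v=1.741, θ₁=-1.919, ω₁=-7.413, θ₂=-1.403, ω₂=-5.086
apply F[30]=+10.000 → step 31: x=1.005, v=1.629, θ₁=-2.061, ω₁=-6.802, θ₂=-1.520, ω₂=-6.587
apply F[31]=+10.000 → step 32: x=1.036, v=1.515, θ₁=-2.189, ω₁=-5.970, θ₂=-1.667, ω₂=-8.222
apply F[32]=+10.000 → step 33: x=1.065, v=1.381, θ₁=-2.299, ω₁=-4.902, θ₂=-1.849, ω₂=-9.994
Max |angle| over trajectory = 2.299 rad = 131.7°.

Answer: 131.7°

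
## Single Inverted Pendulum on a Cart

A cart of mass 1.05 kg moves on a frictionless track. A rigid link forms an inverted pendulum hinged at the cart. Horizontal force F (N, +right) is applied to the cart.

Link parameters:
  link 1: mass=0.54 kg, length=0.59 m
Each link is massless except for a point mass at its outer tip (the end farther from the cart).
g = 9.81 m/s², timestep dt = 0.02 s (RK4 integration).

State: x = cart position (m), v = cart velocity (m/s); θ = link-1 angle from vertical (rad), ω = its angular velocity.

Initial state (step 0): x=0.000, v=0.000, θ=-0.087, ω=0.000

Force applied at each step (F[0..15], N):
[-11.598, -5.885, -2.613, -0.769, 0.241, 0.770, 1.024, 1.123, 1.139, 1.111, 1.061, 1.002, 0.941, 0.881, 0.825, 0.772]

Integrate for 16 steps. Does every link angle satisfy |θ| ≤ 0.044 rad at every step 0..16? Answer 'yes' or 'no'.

apply F[0]=-11.598 → step 1: x=-0.002, v=-0.212, θ=-0.084, ω=0.329
apply F[1]=-5.885 → step 2: x=-0.007, v=-0.315, θ=-0.076, ω=0.477
apply F[2]=-2.613 → step 3: x=-0.014, v=-0.358, θ=-0.066, ω=0.526
apply F[3]=-0.769 → step 4: x=-0.021, v=-0.367, θ=-0.055, ω=0.521
apply F[4]=+0.241 → step 5: x=-0.029, v=-0.357, θ=-0.045, ω=0.488
apply F[5]=+0.770 → step 6: x=-0.036, v=-0.338, θ=-0.036, ω=0.443
apply F[6]=+1.024 → step 7: x=-0.042, v=-0.316, θ=-0.027, ω=0.394
apply F[7]=+1.123 → step 8: x=-0.048, v=-0.292, θ=-0.020, ω=0.346
apply F[8]=+1.139 → step 9: x=-0.054, v=-0.269, θ=-0.014, ω=0.301
apply F[9]=+1.111 → step 10: x=-0.059, v=-0.246, θ=-0.008, ω=0.259
apply F[10]=+1.061 → step 11: x=-0.064, v=-0.226, θ=-0.003, ω=0.222
apply F[11]=+1.002 → step 12: x=-0.068, v=-0.206, θ=0.001, ω=0.189
apply F[12]=+0.941 → step 13: x=-0.072, v=-0.189, θ=0.004, ω=0.160
apply F[13]=+0.881 → step 14: x=-0.076, v=-0.173, θ=0.007, ω=0.135
apply F[14]=+0.825 → step 15: x=-0.079, v=-0.158, θ=0.010, ω=0.113
apply F[15]=+0.772 → step 16: x=-0.082, v=-0.144, θ=0.012, ω=0.093
Max |angle| over trajectory = 0.087 rad; bound = 0.044 → exceeded.

Answer: no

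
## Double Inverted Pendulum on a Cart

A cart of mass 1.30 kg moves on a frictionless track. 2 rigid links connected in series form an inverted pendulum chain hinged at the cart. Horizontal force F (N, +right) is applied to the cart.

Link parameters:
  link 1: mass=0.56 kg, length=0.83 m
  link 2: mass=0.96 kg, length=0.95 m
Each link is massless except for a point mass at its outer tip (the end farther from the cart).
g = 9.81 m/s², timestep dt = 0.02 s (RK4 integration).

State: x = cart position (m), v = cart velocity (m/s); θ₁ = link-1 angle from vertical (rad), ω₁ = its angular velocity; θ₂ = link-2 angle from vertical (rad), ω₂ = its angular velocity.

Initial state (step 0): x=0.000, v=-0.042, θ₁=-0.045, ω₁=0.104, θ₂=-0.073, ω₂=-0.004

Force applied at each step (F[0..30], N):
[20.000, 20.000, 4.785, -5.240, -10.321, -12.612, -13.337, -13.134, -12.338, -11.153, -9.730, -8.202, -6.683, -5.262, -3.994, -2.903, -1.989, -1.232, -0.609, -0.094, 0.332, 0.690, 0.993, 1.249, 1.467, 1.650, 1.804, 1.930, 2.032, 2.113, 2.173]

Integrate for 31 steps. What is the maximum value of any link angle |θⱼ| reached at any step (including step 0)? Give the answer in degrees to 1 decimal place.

apply F[0]=+20.000 → step 1: x=0.002, v=0.275, θ₁=-0.047, ω₁=-0.278, θ₂=-0.073, ω₂=-0.018
apply F[1]=+20.000 → step 2: x=0.011, v=0.593, θ₁=-0.056, ω₁=-0.665, θ₂=-0.074, ω₂=-0.030
apply F[2]=+4.785 → step 3: x=0.024, v=0.680, θ₁=-0.071, ω₁=-0.780, θ₂=-0.074, ω₂=-0.035
apply F[3]=-5.240 → step 4: x=0.037, v=0.617, θ₁=-0.086, ω₁=-0.724, θ₂=-0.075, ω₂=-0.034
apply F[4]=-10.321 → step 5: x=0.048, v=0.480, θ₁=-0.099, ω₁=-0.588, θ₂=-0.076, ω₂=-0.024
apply F[5]=-12.612 → step 6: x=0.056, v=0.311, θ₁=-0.109, ω₁=-0.423, θ₂=-0.076, ω₂=-0.007
apply F[6]=-13.337 → step 7: x=0.060, v=0.134, θ₁=-0.116, ω₁=-0.253, θ₂=-0.076, ω₂=0.015
apply F[7]=-13.134 → step 8: x=0.061, v=-0.039, θ₁=-0.119, ω₁=-0.093, θ₂=-0.075, ω₂=0.041
apply F[8]=-12.338 → step 9: x=0.059, v=-0.199, θ₁=-0.119, ω₁=0.051, θ₂=-0.074, ω₂=0.068
apply F[9]=-11.153 → step 10: x=0.053, v=-0.341, θ₁=-0.117, ω₁=0.174, θ₂=-0.073, ω₂=0.095
apply F[10]=-9.730 → step 11: x=0.045, v=-0.463, θ₁=-0.113, ω₁=0.274, θ₂=-0.070, ω₂=0.121
apply F[11]=-8.202 → step 12: x=0.035, v=-0.563, θ₁=-0.106, ω₁=0.351, θ₂=-0.068, ω₂=0.144
apply F[12]=-6.683 → step 13: x=0.023, v=-0.642, θ₁=-0.099, ω₁=0.406, θ₂=-0.065, ω₂=0.165
apply F[13]=-5.262 → step 14: x=0.009, v=-0.701, θ₁=-0.090, ω₁=0.442, θ₂=-0.061, ω₂=0.183
apply F[14]=-3.994 → step 15: x=-0.005, v=-0.743, θ₁=-0.081, ω₁=0.461, θ₂=-0.057, ω₂=0.198
apply F[15]=-2.903 → step 16: x=-0.020, v=-0.770, θ₁=-0.072, ω₁=0.468, θ₂=-0.053, ω₂=0.209
apply F[16]=-1.989 → step 17: x=-0.036, v=-0.786, θ₁=-0.063, ω₁=0.464, θ₂=-0.049, ω₂=0.218
apply F[17]=-1.232 → step 18: x=-0.051, v=-0.792, θ₁=-0.054, ω₁=0.453, θ₂=-0.045, ω₂=0.224
apply F[18]=-0.609 → step 19: x=-0.067, v=-0.790, θ₁=-0.045, ω₁=0.436, θ₂=-0.040, ω₂=0.228
apply F[19]=-0.094 → step 20: x=-0.083, v=-0.782, θ₁=-0.036, ω₁=0.417, θ₂=-0.036, ω₂=0.230
apply F[20]=+0.332 → step 21: x=-0.099, v=-0.770, θ₁=-0.028, ω₁=0.395, θ₂=-0.031, ω₂=0.229
apply F[21]=+0.690 → step 22: x=-0.114, v=-0.754, θ₁=-0.020, ω₁=0.371, θ₂=-0.026, ω₂=0.227
apply F[22]=+0.993 → step 23: x=-0.129, v=-0.735, θ₁=-0.013, ω₁=0.347, θ₂=-0.022, ω₂=0.223
apply F[23]=+1.249 → step 24: x=-0.143, v=-0.713, θ₁=-0.007, ω₁=0.323, θ₂=-0.018, ω₂=0.217
apply F[24]=+1.467 → step 25: x=-0.157, v=-0.690, θ₁=-0.000, ω₁=0.299, θ₂=-0.013, ω₂=0.211
apply F[25]=+1.650 → step 26: x=-0.171, v=-0.665, θ₁=0.005, ω₁=0.275, θ₂=-0.009, ω₂=0.203
apply F[26]=+1.804 → step 27: x=-0.184, v=-0.639, θ₁=0.011, ω₁=0.251, θ₂=-0.005, ω₂=0.195
apply F[27]=+1.930 → step 28: x=-0.196, v=-0.613, θ₁=0.015, ω₁=0.229, θ₂=-0.001, ω₂=0.186
apply F[28]=+2.032 → step 29: x=-0.208, v=-0.585, θ₁=0.020, ω₁=0.207, θ₂=0.002, ω₂=0.176
apply F[29]=+2.113 → step 30: x=-0.220, v=-0.558, θ₁=0.024, ω₁=0.186, θ₂=0.006, ω₂=0.166
apply F[30]=+2.173 → step 31: x=-0.231, v=-0.530, θ₁=0.027, ω₁=0.166, θ₂=0.009, ω₂=0.156
Max |angle| over trajectory = 0.119 rad = 6.8°.

Answer: 6.8°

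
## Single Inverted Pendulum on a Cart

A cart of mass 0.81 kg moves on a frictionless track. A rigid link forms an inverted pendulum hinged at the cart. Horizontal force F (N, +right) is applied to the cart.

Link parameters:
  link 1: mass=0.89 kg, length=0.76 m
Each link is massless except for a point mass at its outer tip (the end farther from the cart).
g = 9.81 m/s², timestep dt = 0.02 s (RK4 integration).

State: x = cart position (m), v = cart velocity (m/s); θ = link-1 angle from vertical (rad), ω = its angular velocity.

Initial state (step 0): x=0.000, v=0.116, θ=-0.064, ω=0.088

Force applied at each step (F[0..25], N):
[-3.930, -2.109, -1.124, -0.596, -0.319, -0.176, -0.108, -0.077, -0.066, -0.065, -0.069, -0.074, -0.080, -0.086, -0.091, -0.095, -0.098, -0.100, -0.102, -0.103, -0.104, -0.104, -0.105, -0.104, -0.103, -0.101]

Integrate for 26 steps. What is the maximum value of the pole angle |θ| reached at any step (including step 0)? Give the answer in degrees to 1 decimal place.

Answer: 3.7°

Derivation:
apply F[0]=-3.930 → step 1: x=0.001, v=0.033, θ=-0.061, ω=0.181
apply F[1]=-2.109 → step 2: x=0.002, v=-0.006, θ=-0.057, ω=0.217
apply F[2]=-1.124 → step 3: x=0.001, v=-0.022, θ=-0.053, ω=0.224
apply F[3]=-0.596 → step 4: x=0.001, v=-0.026, θ=-0.049, ω=0.216
apply F[4]=-0.319 → step 5: x=0.000, v=-0.024, θ=-0.044, ω=0.201
apply F[5]=-0.176 → step 6: x=0.000, v=-0.019, θ=-0.041, ω=0.184
apply F[6]=-0.108 → step 7: x=-0.000, v=-0.014, θ=-0.037, ω=0.166
apply F[7]=-0.077 → step 8: x=-0.000, v=-0.008, θ=-0.034, ω=0.150
apply F[8]=-0.066 → step 9: x=-0.001, v=-0.003, θ=-0.031, ω=0.134
apply F[9]=-0.065 → step 10: x=-0.001, v=0.002, θ=-0.028, ω=0.120
apply F[10]=-0.069 → step 11: x=-0.001, v=0.006, θ=-0.026, ω=0.108
apply F[11]=-0.074 → step 12: x=-0.000, v=0.010, θ=-0.024, ω=0.097
apply F[12]=-0.080 → step 13: x=-0.000, v=0.013, θ=-0.022, ω=0.087
apply F[13]=-0.086 → step 14: x=0.000, v=0.016, θ=-0.021, ω=0.078
apply F[14]=-0.091 → step 15: x=0.001, v=0.018, θ=-0.019, ω=0.070
apply F[15]=-0.095 → step 16: x=0.001, v=0.019, θ=-0.018, ω=0.063
apply F[16]=-0.098 → step 17: x=0.001, v=0.020, θ=-0.017, ω=0.057
apply F[17]=-0.100 → step 18: x=0.002, v=0.021, θ=-0.016, ω=0.051
apply F[18]=-0.102 → step 19: x=0.002, v=0.022, θ=-0.015, ω=0.047
apply F[19]=-0.103 → step 20: x=0.003, v=0.023, θ=-0.014, ω=0.042
apply F[20]=-0.104 → step 21: x=0.003, v=0.023, θ=-0.013, ω=0.038
apply F[21]=-0.104 → step 22: x=0.003, v=0.023, θ=-0.012, ω=0.035
apply F[22]=-0.105 → step 23: x=0.004, v=0.023, θ=-0.012, ω=0.032
apply F[23]=-0.104 → step 24: x=0.004, v=0.023, θ=-0.011, ω=0.029
apply F[24]=-0.103 → step 25: x=0.005, v=0.023, θ=-0.010, ω=0.027
apply F[25]=-0.101 → step 26: x=0.005, v=0.022, θ=-0.010, ω=0.025
Max |angle| over trajectory = 0.064 rad = 3.7°.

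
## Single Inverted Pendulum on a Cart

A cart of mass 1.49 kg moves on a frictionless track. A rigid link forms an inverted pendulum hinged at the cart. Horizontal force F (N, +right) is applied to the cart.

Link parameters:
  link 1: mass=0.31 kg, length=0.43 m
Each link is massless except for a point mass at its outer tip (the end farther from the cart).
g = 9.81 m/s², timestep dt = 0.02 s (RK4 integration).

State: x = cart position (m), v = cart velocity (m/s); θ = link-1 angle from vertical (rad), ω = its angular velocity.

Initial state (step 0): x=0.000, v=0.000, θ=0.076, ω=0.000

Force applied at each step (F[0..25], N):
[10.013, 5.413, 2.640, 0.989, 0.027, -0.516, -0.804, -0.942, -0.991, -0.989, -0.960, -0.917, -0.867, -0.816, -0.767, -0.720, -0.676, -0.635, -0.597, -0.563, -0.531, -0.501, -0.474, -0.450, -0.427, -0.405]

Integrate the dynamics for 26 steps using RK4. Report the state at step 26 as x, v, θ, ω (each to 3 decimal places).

apply F[0]=+10.013 → step 1: x=0.001, v=0.131, θ=0.073, ω=-0.270
apply F[1]=+5.413 → step 2: x=0.005, v=0.201, θ=0.067, ω=-0.400
apply F[2]=+2.640 → step 3: x=0.009, v=0.234, θ=0.058, ω=-0.448
apply F[3]=+0.989 → step 4: x=0.014, v=0.245, θ=0.049, ω=-0.449
apply F[4]=+0.027 → step 5: x=0.019, v=0.243, θ=0.040, ω=-0.425
apply F[5]=-0.516 → step 6: x=0.023, v=0.235, θ=0.032, ω=-0.389
apply F[6]=-0.804 → step 7: x=0.028, v=0.223, θ=0.025, ω=-0.348
apply F[7]=-0.942 → step 8: x=0.032, v=0.210, θ=0.018, ω=-0.307
apply F[8]=-0.991 → step 9: x=0.036, v=0.196, θ=0.013, ω=-0.268
apply F[9]=-0.989 → step 10: x=0.040, v=0.182, θ=0.008, ω=-0.231
apply F[10]=-0.960 → step 11: x=0.044, v=0.169, θ=0.003, ω=-0.198
apply F[11]=-0.917 → step 12: x=0.047, v=0.157, θ=-0.000, ω=-0.169
apply F[12]=-0.867 → step 13: x=0.050, v=0.145, θ=-0.003, ω=-0.143
apply F[13]=-0.816 → step 14: x=0.053, v=0.134, θ=-0.006, ω=-0.120
apply F[14]=-0.767 → step 15: x=0.055, v=0.124, θ=-0.008, ω=-0.100
apply F[15]=-0.720 → step 16: x=0.058, v=0.115, θ=-0.010, ω=-0.082
apply F[16]=-0.676 → step 17: x=0.060, v=0.106, θ=-0.012, ω=-0.067
apply F[17]=-0.635 → step 18: x=0.062, v=0.098, θ=-0.013, ω=-0.054
apply F[18]=-0.597 → step 19: x=0.064, v=0.091, θ=-0.014, ω=-0.043
apply F[19]=-0.563 → step 20: x=0.066, v=0.084, θ=-0.014, ω=-0.033
apply F[20]=-0.531 → step 21: x=0.067, v=0.077, θ=-0.015, ω=-0.024
apply F[21]=-0.501 → step 22: x=0.069, v=0.071, θ=-0.015, ω=-0.017
apply F[22]=-0.474 → step 23: x=0.070, v=0.065, θ=-0.016, ω=-0.011
apply F[23]=-0.450 → step 24: x=0.071, v=0.060, θ=-0.016, ω=-0.006
apply F[24]=-0.427 → step 25: x=0.072, v=0.055, θ=-0.016, ω=-0.001
apply F[25]=-0.405 → step 26: x=0.074, v=0.050, θ=-0.016, ω=0.003

Answer: x=0.074, v=0.050, θ=-0.016, ω=0.003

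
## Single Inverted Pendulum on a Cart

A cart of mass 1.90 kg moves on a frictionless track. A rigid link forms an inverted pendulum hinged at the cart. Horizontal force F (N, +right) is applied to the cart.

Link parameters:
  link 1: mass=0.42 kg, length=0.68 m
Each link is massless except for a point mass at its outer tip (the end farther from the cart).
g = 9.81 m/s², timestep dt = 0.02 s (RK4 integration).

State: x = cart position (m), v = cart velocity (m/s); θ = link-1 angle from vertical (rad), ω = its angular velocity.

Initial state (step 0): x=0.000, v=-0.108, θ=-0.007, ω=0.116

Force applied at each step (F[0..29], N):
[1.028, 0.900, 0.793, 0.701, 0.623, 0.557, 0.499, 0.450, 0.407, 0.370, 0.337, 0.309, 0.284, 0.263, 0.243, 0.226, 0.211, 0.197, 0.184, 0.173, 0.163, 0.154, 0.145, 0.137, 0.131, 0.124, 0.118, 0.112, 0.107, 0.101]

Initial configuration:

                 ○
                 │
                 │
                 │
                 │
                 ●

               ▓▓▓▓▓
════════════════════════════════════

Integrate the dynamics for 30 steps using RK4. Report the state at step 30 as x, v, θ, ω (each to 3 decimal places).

apply F[0]=+1.028 → step 1: x=-0.002, v=-0.097, θ=-0.005, ω=0.098
apply F[1]=+0.900 → step 2: x=-0.004, v=-0.087, θ=-0.003, ω=0.083
apply F[2]=+0.793 → step 3: x=-0.006, v=-0.079, θ=-0.002, ω=0.070
apply F[3]=+0.701 → step 4: x=-0.007, v=-0.071, θ=-0.000, ω=0.058
apply F[4]=+0.623 → step 5: x=-0.008, v=-0.065, θ=0.001, ω=0.049
apply F[5]=+0.557 → step 6: x=-0.010, v=-0.059, θ=0.002, ω=0.041
apply F[6]=+0.499 → step 7: x=-0.011, v=-0.054, θ=0.002, ω=0.034
apply F[7]=+0.450 → step 8: x=-0.012, v=-0.049, θ=0.003, ω=0.028
apply F[8]=+0.407 → step 9: x=-0.013, v=-0.045, θ=0.004, ω=0.023
apply F[9]=+0.370 → step 10: x=-0.014, v=-0.041, θ=0.004, ω=0.018
apply F[10]=+0.337 → step 11: x=-0.014, v=-0.038, θ=0.004, ω=0.015
apply F[11]=+0.309 → step 12: x=-0.015, v=-0.035, θ=0.005, ω=0.011
apply F[12]=+0.284 → step 13: x=-0.016, v=-0.032, θ=0.005, ω=0.009
apply F[13]=+0.263 → step 14: x=-0.016, v=-0.030, θ=0.005, ω=0.006
apply F[14]=+0.243 → step 15: x=-0.017, v=-0.027, θ=0.005, ω=0.004
apply F[15]=+0.226 → step 16: x=-0.018, v=-0.025, θ=0.005, ω=0.002
apply F[16]=+0.211 → step 17: x=-0.018, v=-0.023, θ=0.005, ω=0.001
apply F[17]=+0.197 → step 18: x=-0.018, v=-0.021, θ=0.005, ω=-0.000
apply F[18]=+0.184 → step 19: x=-0.019, v=-0.020, θ=0.005, ω=-0.001
apply F[19]=+0.173 → step 20: x=-0.019, v=-0.018, θ=0.005, ω=-0.002
apply F[20]=+0.163 → step 21: x=-0.020, v=-0.016, θ=0.005, ω=-0.003
apply F[21]=+0.154 → step 22: x=-0.020, v=-0.015, θ=0.005, ω=-0.004
apply F[22]=+0.145 → step 23: x=-0.020, v=-0.014, θ=0.005, ω=-0.004
apply F[23]=+0.137 → step 24: x=-0.020, v=-0.013, θ=0.005, ω=-0.004
apply F[24]=+0.131 → step 25: x=-0.021, v=-0.011, θ=0.005, ω=-0.005
apply F[25]=+0.124 → step 26: x=-0.021, v=-0.010, θ=0.005, ω=-0.005
apply F[26]=+0.118 → step 27: x=-0.021, v=-0.009, θ=0.005, ω=-0.005
apply F[27]=+0.112 → step 28: x=-0.021, v=-0.008, θ=0.004, ω=-0.005
apply F[28]=+0.107 → step 29: x=-0.021, v=-0.007, θ=0.004, ω=-0.006
apply F[29]=+0.101 → step 30: x=-0.022, v=-0.006, θ=0.004, ω=-0.006

Answer: x=-0.022, v=-0.006, θ=0.004, ω=-0.006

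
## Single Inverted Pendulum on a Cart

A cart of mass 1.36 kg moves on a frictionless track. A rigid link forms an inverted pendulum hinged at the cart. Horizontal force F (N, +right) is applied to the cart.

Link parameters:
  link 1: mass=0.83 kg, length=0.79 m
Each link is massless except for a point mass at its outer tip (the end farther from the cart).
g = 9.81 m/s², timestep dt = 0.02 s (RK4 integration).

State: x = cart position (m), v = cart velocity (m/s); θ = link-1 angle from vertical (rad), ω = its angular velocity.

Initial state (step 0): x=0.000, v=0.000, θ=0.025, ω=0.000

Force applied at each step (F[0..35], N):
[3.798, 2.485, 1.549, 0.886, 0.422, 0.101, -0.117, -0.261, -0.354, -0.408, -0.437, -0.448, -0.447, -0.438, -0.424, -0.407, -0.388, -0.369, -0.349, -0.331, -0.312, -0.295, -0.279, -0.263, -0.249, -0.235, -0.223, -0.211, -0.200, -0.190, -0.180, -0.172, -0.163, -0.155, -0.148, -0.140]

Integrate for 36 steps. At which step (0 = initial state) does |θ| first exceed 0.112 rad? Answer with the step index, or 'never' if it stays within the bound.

Answer: never

Derivation:
apply F[0]=+3.798 → step 1: x=0.001, v=0.053, θ=0.024, ω=-0.061
apply F[1]=+2.485 → step 2: x=0.002, v=0.087, θ=0.023, ω=-0.098
apply F[2]=+1.549 → step 3: x=0.004, v=0.107, θ=0.021, ω=-0.118
apply F[3]=+0.886 → step 4: x=0.006, v=0.117, θ=0.018, ω=-0.126
apply F[4]=+0.422 → step 5: x=0.008, v=0.122, θ=0.016, ω=-0.127
apply F[5]=+0.101 → step 6: x=0.011, v=0.121, θ=0.013, ω=-0.124
apply F[6]=-0.117 → step 7: x=0.013, v=0.118, θ=0.011, ω=-0.117
apply F[7]=-0.261 → step 8: x=0.016, v=0.113, θ=0.009, ω=-0.108
apply F[8]=-0.354 → step 9: x=0.018, v=0.107, θ=0.006, ω=-0.098
apply F[9]=-0.408 → step 10: x=0.020, v=0.100, θ=0.005, ω=-0.088
apply F[10]=-0.437 → step 11: x=0.022, v=0.094, θ=0.003, ω=-0.079
apply F[11]=-0.448 → step 12: x=0.024, v=0.087, θ=0.001, ω=-0.070
apply F[12]=-0.447 → step 13: x=0.025, v=0.080, θ=0.000, ω=-0.061
apply F[13]=-0.438 → step 14: x=0.027, v=0.074, θ=-0.001, ω=-0.053
apply F[14]=-0.424 → step 15: x=0.028, v=0.068, θ=-0.002, ω=-0.046
apply F[15]=-0.407 → step 16: x=0.030, v=0.062, θ=-0.003, ω=-0.039
apply F[16]=-0.388 → step 17: x=0.031, v=0.057, θ=-0.004, ω=-0.033
apply F[17]=-0.369 → step 18: x=0.032, v=0.052, θ=-0.004, ω=-0.028
apply F[18]=-0.349 → step 19: x=0.033, v=0.047, θ=-0.005, ω=-0.023
apply F[19]=-0.331 → step 20: x=0.034, v=0.043, θ=-0.005, ω=-0.019
apply F[20]=-0.312 → step 21: x=0.035, v=0.039, θ=-0.005, ω=-0.015
apply F[21]=-0.295 → step 22: x=0.035, v=0.035, θ=-0.006, ω=-0.012
apply F[22]=-0.279 → step 23: x=0.036, v=0.032, θ=-0.006, ω=-0.009
apply F[23]=-0.263 → step 24: x=0.037, v=0.029, θ=-0.006, ω=-0.007
apply F[24]=-0.249 → step 25: x=0.037, v=0.026, θ=-0.006, ω=-0.004
apply F[25]=-0.235 → step 26: x=0.038, v=0.023, θ=-0.006, ω=-0.002
apply F[26]=-0.223 → step 27: x=0.038, v=0.020, θ=-0.006, ω=-0.001
apply F[27]=-0.211 → step 28: x=0.038, v=0.018, θ=-0.006, ω=0.001
apply F[28]=-0.200 → step 29: x=0.039, v=0.016, θ=-0.006, ω=0.002
apply F[29]=-0.190 → step 30: x=0.039, v=0.014, θ=-0.006, ω=0.003
apply F[30]=-0.180 → step 31: x=0.039, v=0.012, θ=-0.006, ω=0.004
apply F[31]=-0.172 → step 32: x=0.039, v=0.010, θ=-0.006, ω=0.005
apply F[32]=-0.163 → step 33: x=0.040, v=0.008, θ=-0.006, ω=0.005
apply F[33]=-0.155 → step 34: x=0.040, v=0.007, θ=-0.006, ω=0.006
apply F[34]=-0.148 → step 35: x=0.040, v=0.005, θ=-0.006, ω=0.006
apply F[35]=-0.140 → step 36: x=0.040, v=0.004, θ=-0.006, ω=0.006
max |θ| = 0.025 ≤ 0.112 over all 37 states.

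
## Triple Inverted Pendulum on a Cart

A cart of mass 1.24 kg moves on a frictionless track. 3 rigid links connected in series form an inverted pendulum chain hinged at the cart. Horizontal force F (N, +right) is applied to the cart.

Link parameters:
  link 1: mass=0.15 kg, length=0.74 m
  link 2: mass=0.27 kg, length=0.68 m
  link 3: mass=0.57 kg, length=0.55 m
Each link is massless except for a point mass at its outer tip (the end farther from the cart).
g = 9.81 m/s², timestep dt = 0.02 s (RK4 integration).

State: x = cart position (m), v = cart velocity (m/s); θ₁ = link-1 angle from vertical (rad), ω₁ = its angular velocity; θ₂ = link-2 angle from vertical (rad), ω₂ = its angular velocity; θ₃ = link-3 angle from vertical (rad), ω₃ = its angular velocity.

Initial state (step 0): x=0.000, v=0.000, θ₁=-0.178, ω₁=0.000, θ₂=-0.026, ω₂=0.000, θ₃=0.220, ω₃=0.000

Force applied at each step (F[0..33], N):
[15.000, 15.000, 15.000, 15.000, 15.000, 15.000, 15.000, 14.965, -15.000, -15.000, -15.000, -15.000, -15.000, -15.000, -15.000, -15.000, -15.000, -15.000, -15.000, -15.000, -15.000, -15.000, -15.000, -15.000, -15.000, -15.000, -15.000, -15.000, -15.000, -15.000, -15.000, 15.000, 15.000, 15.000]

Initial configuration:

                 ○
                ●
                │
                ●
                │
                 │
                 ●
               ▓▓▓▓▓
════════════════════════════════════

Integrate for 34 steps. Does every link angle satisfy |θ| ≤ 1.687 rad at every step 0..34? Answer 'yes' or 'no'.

apply F[0]=+15.000 → step 1: x=0.003, v=0.259, θ₁=-0.183, ω₁=-0.524, θ₂=-0.025, ω₂=0.092, θ₃=0.222, ω₃=0.157
apply F[1]=+15.000 → step 2: x=0.010, v=0.517, θ₁=-0.199, ω₁=-1.045, θ₂=-0.022, ω₂=0.187, θ₃=0.226, ω₃=0.300
apply F[2]=+15.000 → step 3: x=0.023, v=0.773, θ₁=-0.225, ω₁=-1.557, θ₂=-0.018, ω₂=0.283, θ₃=0.233, ω₃=0.415
apply F[3]=+15.000 → step 4: x=0.041, v=1.026, θ₁=-0.261, ω₁=-2.044, θ₂=-0.011, ω₂=0.367, θ₃=0.243, ω₃=0.491
apply F[4]=+15.000 → step 5: x=0.064, v=1.273, θ₁=-0.306, ω₁=-2.488, θ₂=-0.003, ω₂=0.417, θ₃=0.253, ω₃=0.526
apply F[5]=+15.000 → step 6: x=0.092, v=1.515, θ₁=-0.360, ω₁=-2.876, θ₂=0.005, ω₂=0.413, θ₃=0.263, ω₃=0.522
apply F[6]=+15.000 → step 7: x=0.125, v=1.749, θ₁=-0.421, ω₁=-3.203, θ₂=0.013, ω₂=0.338, θ₃=0.273, ω₃=0.489
apply F[7]=+14.965 → step 8: x=0.162, v=1.976, θ₁=-0.488, ω₁=-3.473, θ₂=0.018, ω₂=0.188, θ₃=0.283, ω₃=0.437
apply F[8]=-15.000 → step 9: x=0.199, v=1.750, θ₁=-0.557, ω₁=-3.469, θ₂=0.024, ω₂=0.362, θ₃=0.292, ω₃=0.486
apply F[9]=-15.000 → step 10: x=0.232, v=1.524, θ₁=-0.627, ω₁=-3.486, θ₂=0.033, ω₂=0.544, θ₃=0.302, ω₃=0.528
apply F[10]=-15.000 → step 11: x=0.260, v=1.298, θ₁=-0.697, ω₁=-3.518, θ₂=0.045, ω₂=0.725, θ₃=0.313, ω₃=0.562
apply F[11]=-15.000 → step 12: x=0.284, v=1.071, θ₁=-0.768, ω₁=-3.559, θ₂=0.062, ω₂=0.900, θ₃=0.325, ω₃=0.588
apply F[12]=-15.000 → step 13: x=0.303, v=0.842, θ₁=-0.839, ω₁=-3.608, θ₂=0.081, ω₂=1.067, θ₃=0.337, ω₃=0.606
apply F[13]=-15.000 → step 14: x=0.318, v=0.613, θ₁=-0.912, ω₁=-3.663, θ₂=0.104, ω₂=1.222, θ₃=0.349, ω₃=0.617
apply F[14]=-15.000 → step 15: x=0.328, v=0.382, θ₁=-0.986, ω₁=-3.725, θ₂=0.130, ω₂=1.363, θ₃=0.361, ω₃=0.623
apply F[15]=-15.000 → step 16: x=0.333, v=0.149, θ₁=-1.061, ω₁=-3.794, θ₂=0.159, ω₂=1.490, θ₃=0.374, ω₃=0.624
apply F[16]=-15.000 → step 17: x=0.334, v=-0.084, θ₁=-1.138, ω₁=-3.873, θ₂=0.190, ω₂=1.600, θ₃=0.386, ω₃=0.622
apply F[17]=-15.000 → step 18: x=0.330, v=-0.319, θ₁=-1.216, ω₁=-3.964, θ₂=0.223, ω₂=1.691, θ₃=0.399, ω₃=0.618
apply F[18]=-15.000 → step 19: x=0.321, v=-0.556, θ₁=-1.296, ω₁=-4.072, θ₂=0.257, ω₂=1.760, θ₃=0.411, ω₃=0.612
apply F[19]=-15.000 → step 20: x=0.307, v=-0.795, θ₁=-1.379, ω₁=-4.202, θ₂=0.293, ω₂=1.802, θ₃=0.423, ω₃=0.607
apply F[20]=-15.000 → step 21: x=0.289, v=-1.037, θ₁=-1.465, ω₁=-4.362, θ₂=0.329, ω₂=1.810, θ₃=0.435, ω₃=0.602
apply F[21]=-15.000 → step 22: x=0.266, v=-1.282, θ₁=-1.554, ω₁=-4.564, θ₂=0.365, ω₂=1.772, θ₃=0.447, ω₃=0.599
apply F[22]=-15.000 → step 23: x=0.238, v=-1.533, θ₁=-1.648, ω₁=-4.827, θ₂=0.400, ω₂=1.670, θ₃=0.459, ω₃=0.598
apply F[23]=-15.000 → step 24: x=0.204, v=-1.794, θ₁=-1.747, ω₁=-5.177, θ₂=0.431, ω₂=1.475, θ₃=0.471, ω₃=0.600
apply F[24]=-15.000 → step 25: x=0.166, v=-2.070, θ₁=-1.856, ω₁=-5.660, θ₂=0.458, ω₂=1.138, θ₃=0.483, ω₃=0.604
apply F[25]=-15.000 → step 26: x=0.121, v=-2.375, θ₁=-1.975, ω₁=-6.352, θ₂=0.475, ω₂=0.581, θ₃=0.495, ω₃=0.611
apply F[26]=-15.000 → step 27: x=0.070, v=-2.731, θ₁=-2.112, ω₁=-7.376, θ₂=0.479, ω₂=-0.328, θ₃=0.508, ω₃=0.629
apply F[27]=-15.000 → step 28: x=0.012, v=-3.183, θ₁=-2.274, ω₁=-8.934, θ₂=0.458, ω₂=-1.806, θ₃=0.521, ω₃=0.702
apply F[28]=-15.000 → step 29: x=-0.058, v=-3.802, θ₁=-2.474, ω₁=-11.255, θ₂=0.400, ω₂=-4.153, θ₃=0.537, ω₃=1.058
apply F[29]=-15.000 → step 30: x=-0.142, v=-4.596, θ₁=-2.728, ω₁=-14.093, θ₂=0.286, ω₂=-7.429, θ₃=0.570, ω₃=2.524
apply F[30]=-15.000 → step 31: x=-0.241, v=-5.225, θ₁=-3.030, ω₁=-15.765, θ₂=0.106, ω₂=-10.252, θ₃=0.653, ω₃=6.008
apply F[31]=+15.000 → step 32: x=-0.343, v=-4.949, θ₁=-3.340, ω₁=-15.106, θ₂=-0.108, ω₂=-10.689, θ₃=0.811, ω₃=9.523
apply F[32]=+15.000 → step 33: x=-0.437, v=-4.470, θ₁=-3.631, ω₁=-13.909, θ₂=-0.307, ω₂=-8.966, θ₃=1.027, ω₃=12.050
apply F[33]=+15.000 → step 34: x=-0.521, v=-3.887, θ₁=-3.894, ω₁=-12.307, θ₂=-0.454, ω₂=-5.398, θ₃=1.293, ω₃=14.607
Max |angle| over trajectory = 3.894 rad; bound = 1.687 → exceeded.

Answer: no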